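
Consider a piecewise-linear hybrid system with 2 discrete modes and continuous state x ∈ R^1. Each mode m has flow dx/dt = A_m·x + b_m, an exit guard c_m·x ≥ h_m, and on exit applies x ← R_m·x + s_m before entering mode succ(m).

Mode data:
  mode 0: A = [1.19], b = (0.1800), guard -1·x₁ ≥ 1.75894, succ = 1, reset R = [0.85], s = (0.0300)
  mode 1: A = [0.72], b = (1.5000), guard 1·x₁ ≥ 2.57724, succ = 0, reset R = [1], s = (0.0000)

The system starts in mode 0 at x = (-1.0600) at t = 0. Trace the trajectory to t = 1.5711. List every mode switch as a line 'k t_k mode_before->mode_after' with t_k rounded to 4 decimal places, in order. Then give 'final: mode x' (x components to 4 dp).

1 0.4794 0->1
final: 1 -0.7265

Mode 0: guard c·x = 1.7589 hit at Δt = 0.4794 (t = 0.4794), x⁻ = (-1.7589) → reset → x⁺ = (-1.4651), jump to mode 1
Mode 1: flow for 1.0917 to horizon, guard not reached → x = (-0.7265)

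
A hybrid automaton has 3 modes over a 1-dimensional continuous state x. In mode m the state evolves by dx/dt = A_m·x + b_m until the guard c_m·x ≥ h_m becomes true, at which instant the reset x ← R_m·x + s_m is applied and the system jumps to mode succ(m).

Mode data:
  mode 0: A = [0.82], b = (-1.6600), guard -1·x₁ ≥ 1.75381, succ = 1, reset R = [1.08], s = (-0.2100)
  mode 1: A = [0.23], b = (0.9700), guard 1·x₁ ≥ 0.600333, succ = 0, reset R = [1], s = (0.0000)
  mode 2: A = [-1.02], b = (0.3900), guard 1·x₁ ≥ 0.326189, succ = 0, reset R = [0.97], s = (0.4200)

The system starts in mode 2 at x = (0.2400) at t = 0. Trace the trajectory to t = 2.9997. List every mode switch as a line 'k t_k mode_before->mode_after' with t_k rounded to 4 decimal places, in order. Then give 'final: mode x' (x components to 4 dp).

1 0.9118 2->0
2 2.2242 0->1
final: 1 -1.6915

Mode 2: guard c·x = 0.3262 hit at Δt = 0.9118 (t = 0.9118), x⁻ = (0.3262) → reset → x⁺ = (0.7364), jump to mode 0
Mode 0: guard c·x = 1.7538 hit at Δt = 1.3124 (t = 2.2242), x⁻ = (-1.7538) → reset → x⁺ = (-2.1041), jump to mode 1
Mode 1: flow for 0.7755 to horizon, guard not reached → x = (-1.6915)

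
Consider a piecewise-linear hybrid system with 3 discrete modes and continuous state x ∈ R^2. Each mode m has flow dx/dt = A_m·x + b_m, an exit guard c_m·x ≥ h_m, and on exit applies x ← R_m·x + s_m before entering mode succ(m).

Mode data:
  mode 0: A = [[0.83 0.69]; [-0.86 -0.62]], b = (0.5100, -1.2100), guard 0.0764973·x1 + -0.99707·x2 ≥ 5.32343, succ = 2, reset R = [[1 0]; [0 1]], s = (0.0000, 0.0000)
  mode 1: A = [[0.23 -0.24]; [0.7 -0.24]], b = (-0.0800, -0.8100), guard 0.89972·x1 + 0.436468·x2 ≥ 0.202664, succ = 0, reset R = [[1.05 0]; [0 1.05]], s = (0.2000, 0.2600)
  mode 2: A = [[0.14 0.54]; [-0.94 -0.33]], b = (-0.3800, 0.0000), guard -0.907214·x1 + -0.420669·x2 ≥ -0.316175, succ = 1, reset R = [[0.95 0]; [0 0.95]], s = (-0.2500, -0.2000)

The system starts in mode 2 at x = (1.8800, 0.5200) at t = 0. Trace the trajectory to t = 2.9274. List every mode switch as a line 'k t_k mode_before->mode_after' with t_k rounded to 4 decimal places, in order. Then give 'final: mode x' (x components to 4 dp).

Mode 2: guard c·x = -0.3162 hit at Δt = 1.5680 (t = 1.5680), x⁻ = (1.0537, -1.5209) → reset → x⁺ = (0.7510, -1.6448), jump to mode 1
Mode 1: guard c·x = 0.2027 hit at Δt = 0.4586 (t = 2.0266), x⁻ = (0.9827, -1.5614) → reset → x⁺ = (1.2318, -1.3795), jump to mode 0
Mode 0: flow for 0.9008 to horizon, guard not reached → x = (1.5366, -2.4767)

1 1.5680 2->1
2 2.0266 1->0
final: 0 1.5366 -2.4767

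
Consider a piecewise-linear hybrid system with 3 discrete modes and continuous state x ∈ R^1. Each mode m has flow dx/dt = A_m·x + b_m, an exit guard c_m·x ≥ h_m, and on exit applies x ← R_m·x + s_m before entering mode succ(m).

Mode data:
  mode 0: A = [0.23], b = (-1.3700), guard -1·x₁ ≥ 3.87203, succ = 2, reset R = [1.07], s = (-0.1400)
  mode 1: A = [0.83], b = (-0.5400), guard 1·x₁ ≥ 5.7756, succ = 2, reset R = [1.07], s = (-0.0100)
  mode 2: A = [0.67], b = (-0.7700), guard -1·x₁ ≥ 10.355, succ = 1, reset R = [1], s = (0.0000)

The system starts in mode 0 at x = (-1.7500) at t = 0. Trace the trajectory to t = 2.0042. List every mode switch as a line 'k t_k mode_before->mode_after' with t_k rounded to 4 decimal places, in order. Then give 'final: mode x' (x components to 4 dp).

Mode 0: guard c·x = 3.8720 hit at Δt = 1.0575 (t = 1.0575), x⁻ = (-3.8720) → reset → x⁺ = (-4.2831), jump to mode 2
Mode 2: flow for 0.9467 to horizon, guard not reached → x = (-9.0944)

1 1.0575 0->2
final: 2 -9.0944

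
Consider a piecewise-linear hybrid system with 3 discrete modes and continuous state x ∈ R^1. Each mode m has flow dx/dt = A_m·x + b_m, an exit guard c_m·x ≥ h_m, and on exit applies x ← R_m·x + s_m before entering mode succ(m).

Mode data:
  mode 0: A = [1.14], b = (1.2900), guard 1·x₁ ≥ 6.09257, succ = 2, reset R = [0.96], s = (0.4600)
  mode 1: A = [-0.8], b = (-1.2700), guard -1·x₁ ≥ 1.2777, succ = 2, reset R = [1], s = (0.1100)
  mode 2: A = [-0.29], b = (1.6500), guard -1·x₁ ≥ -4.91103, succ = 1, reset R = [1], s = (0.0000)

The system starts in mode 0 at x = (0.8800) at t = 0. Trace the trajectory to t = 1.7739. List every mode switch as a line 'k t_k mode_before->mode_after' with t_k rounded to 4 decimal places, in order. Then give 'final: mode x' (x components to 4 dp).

Mode 0: guard c·x = 6.0926 hit at Δt = 1.1215 (t = 1.1215), x⁻ = (6.0926) → reset → x⁺ = (6.3089), jump to mode 2
Mode 2: flow for 0.6524 to horizon, guard not reached → x = (6.2021)

1 1.1215 0->2
final: 2 6.2021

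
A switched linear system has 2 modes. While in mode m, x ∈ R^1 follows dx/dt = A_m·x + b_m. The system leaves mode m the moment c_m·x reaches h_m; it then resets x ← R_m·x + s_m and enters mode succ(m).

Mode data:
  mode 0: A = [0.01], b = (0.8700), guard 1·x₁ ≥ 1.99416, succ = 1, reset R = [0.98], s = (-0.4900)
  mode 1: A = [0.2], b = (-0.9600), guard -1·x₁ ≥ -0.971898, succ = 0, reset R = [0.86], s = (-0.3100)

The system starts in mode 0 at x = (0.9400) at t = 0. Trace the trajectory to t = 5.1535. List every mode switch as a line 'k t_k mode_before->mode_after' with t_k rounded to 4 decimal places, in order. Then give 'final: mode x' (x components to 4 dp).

Mode 0: guard c·x = 1.9942 hit at Δt = 1.1916 (t = 1.1916), x⁻ = (1.9942) → reset → x⁺ = (1.4643), jump to mode 1
Mode 1: guard c·x = -0.9719 hit at Δt = 0.6884 (t = 1.8800), x⁻ = (0.9719) → reset → x⁺ = (0.5258), jump to mode 0
Mode 0: guard c·x = 1.9942 hit at Δt = 1.6637 (t = 3.5437), x⁻ = (1.9942) → reset → x⁺ = (1.4643), jump to mode 1
Mode 1: guard c·x = -0.9719 hit at Δt = 0.6884 (t = 4.2321), x⁻ = (0.9719) → reset → x⁺ = (0.5258), jump to mode 0
Mode 0: flow for 0.9214 to horizon, guard not reached → x = (1.3360)

1 1.1916 0->1
2 1.8800 1->0
3 3.5437 0->1
4 4.2321 1->0
final: 0 1.3360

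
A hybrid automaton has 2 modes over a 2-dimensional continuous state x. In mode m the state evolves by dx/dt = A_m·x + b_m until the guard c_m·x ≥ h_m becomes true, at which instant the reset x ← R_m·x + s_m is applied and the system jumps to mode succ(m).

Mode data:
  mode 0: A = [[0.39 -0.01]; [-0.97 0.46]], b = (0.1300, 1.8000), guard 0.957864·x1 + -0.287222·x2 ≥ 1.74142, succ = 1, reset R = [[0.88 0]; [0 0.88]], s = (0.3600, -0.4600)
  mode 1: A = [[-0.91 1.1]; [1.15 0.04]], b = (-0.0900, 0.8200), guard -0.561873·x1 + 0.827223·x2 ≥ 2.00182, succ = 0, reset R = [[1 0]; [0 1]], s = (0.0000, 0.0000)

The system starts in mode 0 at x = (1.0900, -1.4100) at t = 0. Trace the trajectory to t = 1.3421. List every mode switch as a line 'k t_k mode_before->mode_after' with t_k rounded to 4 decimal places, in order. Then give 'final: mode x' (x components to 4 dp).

1 0.4774 0->1
final: 1 0.0970 -0.4032

Mode 0: guard c·x = 1.7414 hit at Δt = 0.4774 (t = 0.4774), x⁻ = (1.3887, -1.4319) → reset → x⁺ = (1.5820, -1.7200), jump to mode 1
Mode 1: flow for 0.8647 to horizon, guard not reached → x = (0.0970, -0.4032)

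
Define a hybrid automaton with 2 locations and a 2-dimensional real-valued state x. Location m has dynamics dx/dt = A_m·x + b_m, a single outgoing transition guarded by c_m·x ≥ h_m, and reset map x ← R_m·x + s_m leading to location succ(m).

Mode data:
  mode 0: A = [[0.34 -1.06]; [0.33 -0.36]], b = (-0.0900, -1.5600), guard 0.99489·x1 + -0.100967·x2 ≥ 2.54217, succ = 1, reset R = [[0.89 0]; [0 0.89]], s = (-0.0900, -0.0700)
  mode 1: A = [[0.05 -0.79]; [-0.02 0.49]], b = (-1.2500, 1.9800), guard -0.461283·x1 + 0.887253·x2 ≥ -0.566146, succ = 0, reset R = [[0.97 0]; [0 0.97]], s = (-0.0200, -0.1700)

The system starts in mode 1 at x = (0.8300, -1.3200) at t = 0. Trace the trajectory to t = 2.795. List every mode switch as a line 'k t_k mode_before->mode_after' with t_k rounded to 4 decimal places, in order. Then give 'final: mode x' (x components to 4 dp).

Mode 1: guard c·x = -0.5661 hit at Δt = 0.6143 (t = 0.6143), x⁻ = (0.5067, -0.3747) → reset → x⁺ = (0.4715, -0.5334), jump to mode 0
Mode 0: guard c·x = 2.5422 hit at Δt = 1.2743 (t = 1.8886), x⁻ = (2.4049, -1.4811) → reset → x⁺ = (2.0504, -1.3882), jump to mode 1
Mode 1: flow for 0.9064 to horizon, guard not reached → x = (1.5193, 0.0519)

1 0.6143 1->0
2 1.8886 0->1
final: 1 1.5193 0.0519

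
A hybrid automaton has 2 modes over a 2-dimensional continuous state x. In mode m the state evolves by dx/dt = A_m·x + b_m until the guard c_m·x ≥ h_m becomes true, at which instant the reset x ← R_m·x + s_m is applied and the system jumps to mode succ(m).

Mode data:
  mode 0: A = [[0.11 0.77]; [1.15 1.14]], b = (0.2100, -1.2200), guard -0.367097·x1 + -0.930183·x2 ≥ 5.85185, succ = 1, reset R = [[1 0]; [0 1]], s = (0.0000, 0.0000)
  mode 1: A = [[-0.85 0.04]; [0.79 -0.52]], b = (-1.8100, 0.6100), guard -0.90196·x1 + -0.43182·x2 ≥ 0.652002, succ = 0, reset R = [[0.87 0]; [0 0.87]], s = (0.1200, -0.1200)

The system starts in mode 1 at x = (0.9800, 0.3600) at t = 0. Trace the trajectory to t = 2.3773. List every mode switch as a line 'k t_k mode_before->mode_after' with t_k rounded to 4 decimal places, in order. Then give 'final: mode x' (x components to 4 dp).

1 1.1964 1->0
final: 0 -1.7735 -4.0653

Mode 1: guard c·x = 0.6520 hit at Δt = 1.1964 (t = 1.1964), x⁻ = (-0.9860, 0.5496) → reset → x⁺ = (-0.7378, 0.3582), jump to mode 0
Mode 0: flow for 1.1809 to horizon, guard not reached → x = (-1.7735, -4.0653)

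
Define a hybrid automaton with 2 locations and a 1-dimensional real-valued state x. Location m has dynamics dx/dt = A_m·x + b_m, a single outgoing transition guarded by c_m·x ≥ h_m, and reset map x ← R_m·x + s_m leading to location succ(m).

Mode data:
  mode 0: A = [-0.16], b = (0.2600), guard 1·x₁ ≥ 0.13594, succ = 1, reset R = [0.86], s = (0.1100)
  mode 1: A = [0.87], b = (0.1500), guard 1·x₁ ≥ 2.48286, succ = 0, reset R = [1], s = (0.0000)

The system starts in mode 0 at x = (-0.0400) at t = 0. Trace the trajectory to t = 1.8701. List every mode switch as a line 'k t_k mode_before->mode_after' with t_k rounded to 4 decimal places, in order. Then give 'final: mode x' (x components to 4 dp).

Mode 0: guard c·x = 0.1359 hit at Δt = 0.6980 (t = 0.6980), x⁻ = (0.1359) → reset → x⁺ = (0.2269), jump to mode 1
Mode 1: flow for 1.1721 to horizon, guard not reached → x = (0.9347)

1 0.6980 0->1
final: 1 0.9347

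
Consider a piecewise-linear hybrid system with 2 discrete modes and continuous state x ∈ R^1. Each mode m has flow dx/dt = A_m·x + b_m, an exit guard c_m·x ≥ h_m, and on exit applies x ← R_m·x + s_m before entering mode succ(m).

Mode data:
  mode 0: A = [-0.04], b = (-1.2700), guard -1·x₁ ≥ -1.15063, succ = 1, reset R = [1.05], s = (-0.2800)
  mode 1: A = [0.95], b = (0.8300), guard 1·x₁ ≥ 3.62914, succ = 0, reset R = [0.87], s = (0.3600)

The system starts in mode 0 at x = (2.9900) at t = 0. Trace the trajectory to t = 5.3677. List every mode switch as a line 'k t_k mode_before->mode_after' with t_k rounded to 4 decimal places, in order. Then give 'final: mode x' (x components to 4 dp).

Mode 0: guard c·x = -1.1506 hit at Δt = 1.3600 (t = 1.3600), x⁻ = (1.1506) → reset → x⁺ = (0.9282), jump to mode 1
Mode 1: guard c·x = 3.6291 hit at Δt = 0.9641 (t = 2.3241), x⁻ = (3.6291) → reset → x⁺ = (3.5174), jump to mode 0
Mode 0: guard c·x = -1.1506 hit at Δt = 1.7366 (t = 4.0607), x⁻ = (1.1506) → reset → x⁺ = (0.9282), jump to mode 1
Mode 1: guard c·x = 3.6291 hit at Δt = 0.9641 (t = 5.0248), x⁻ = (3.6291) → reset → x⁺ = (3.5174), jump to mode 0
Mode 0: flow for 0.3429 to horizon, guard not reached → x = (3.0370)

1 1.3600 0->1
2 2.3241 1->0
3 4.0607 0->1
4 5.0248 1->0
final: 0 3.0370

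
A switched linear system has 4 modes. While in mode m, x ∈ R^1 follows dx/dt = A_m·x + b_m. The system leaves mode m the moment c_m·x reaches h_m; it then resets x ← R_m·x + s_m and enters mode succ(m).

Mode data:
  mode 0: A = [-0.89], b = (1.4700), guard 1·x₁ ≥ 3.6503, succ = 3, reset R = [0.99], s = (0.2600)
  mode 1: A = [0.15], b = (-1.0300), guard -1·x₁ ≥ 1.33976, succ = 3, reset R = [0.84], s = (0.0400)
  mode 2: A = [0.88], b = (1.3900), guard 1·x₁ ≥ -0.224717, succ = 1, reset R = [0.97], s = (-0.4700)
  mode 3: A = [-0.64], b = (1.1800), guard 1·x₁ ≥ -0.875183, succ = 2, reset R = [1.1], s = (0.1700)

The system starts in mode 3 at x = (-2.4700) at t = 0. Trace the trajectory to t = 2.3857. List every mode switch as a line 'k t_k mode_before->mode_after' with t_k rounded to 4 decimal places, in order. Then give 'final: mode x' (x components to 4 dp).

Mode 3: guard c·x = -0.8752 hit at Δt = 0.7212 (t = 0.7212), x⁻ = (-0.8752) → reset → x⁺ = (-0.7927), jump to mode 2
Mode 2: guard c·x = -0.2247 hit at Δt = 0.6175 (t = 1.3387), x⁻ = (-0.2247) → reset → x⁺ = (-0.6880), jump to mode 1
Mode 1: guard c·x = 1.3398 hit at Δt = 0.5517 (t = 1.8904), x⁻ = (-1.3398) → reset → x⁺ = (-1.0854), jump to mode 3
Mode 3: guard c·x = -0.8752 hit at Δt = 0.1164 (t = 2.0068), x⁻ = (-0.8752) → reset → x⁺ = (-0.7927), jump to mode 2
Mode 2: flow for 0.3789 to horizon, guard not reached → x = (-0.4813)

1 0.7212 3->2
2 1.3387 2->1
3 1.8904 1->3
4 2.0068 3->2
final: 2 -0.4813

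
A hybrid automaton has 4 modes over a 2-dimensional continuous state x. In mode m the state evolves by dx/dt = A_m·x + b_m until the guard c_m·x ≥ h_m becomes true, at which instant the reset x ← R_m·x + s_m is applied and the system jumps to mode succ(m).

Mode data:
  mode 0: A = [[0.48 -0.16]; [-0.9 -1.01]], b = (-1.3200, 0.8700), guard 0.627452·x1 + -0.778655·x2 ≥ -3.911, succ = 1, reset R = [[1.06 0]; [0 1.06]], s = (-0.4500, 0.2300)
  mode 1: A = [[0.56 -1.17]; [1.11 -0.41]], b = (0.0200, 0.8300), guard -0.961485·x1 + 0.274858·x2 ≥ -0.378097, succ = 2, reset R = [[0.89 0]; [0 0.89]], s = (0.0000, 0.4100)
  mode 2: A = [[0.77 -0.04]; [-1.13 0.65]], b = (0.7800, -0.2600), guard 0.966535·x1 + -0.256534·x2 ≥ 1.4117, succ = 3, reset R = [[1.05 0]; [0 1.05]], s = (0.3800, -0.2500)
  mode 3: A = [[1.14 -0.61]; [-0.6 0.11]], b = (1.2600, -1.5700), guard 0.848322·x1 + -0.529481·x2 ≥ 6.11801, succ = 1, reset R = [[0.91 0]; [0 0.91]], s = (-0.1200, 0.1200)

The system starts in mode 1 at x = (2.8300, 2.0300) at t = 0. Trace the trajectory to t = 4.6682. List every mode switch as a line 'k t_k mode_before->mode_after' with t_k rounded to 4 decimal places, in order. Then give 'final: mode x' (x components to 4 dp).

Mode 1: guard c·x = -0.3781 hit at Δt = 0.6841 (t = 0.6841), x⁻ = (1.3940, 3.5008) → reset → x⁺ = (1.2407, 3.5257), jump to mode 2
Mode 2: guard c·x = 1.4117 hit at Δt = 0.5815 (t = 1.2656), x⁻ = (2.4077, 3.5685) → reset → x⁺ = (2.9081, 3.4969), jump to mode 3
Mode 3: guard c·x = 6.1180 hit at Δt = 0.8234 (t = 2.0890), x⁻ = (7.2764, 0.1034) → reset → x⁺ = (6.5015, 0.2141), jump to mode 1
Mode 1: guard c·x = -0.3781 hit at Δt = 1.4588 (t = 3.5478), x⁻ = (2.7296, 8.1728) → reset → x⁺ = (2.4293, 7.6838), jump to mode 2
Mode 2: guard c·x = 1.4117 hit at Δt = 0.4522 (t = 3.9999), x⁻ = (3.6886, 8.3946) → reset → x⁺ = (4.2531, 8.5644), jump to mode 3
Mode 3: flow for 0.6683 to horizon, guard not reached → x = (5.7528, 6.1241)

1 0.6841 1->2
2 1.2656 2->3
3 2.0890 3->1
4 3.5478 1->2
5 3.9999 2->3
final: 3 5.7528 6.1241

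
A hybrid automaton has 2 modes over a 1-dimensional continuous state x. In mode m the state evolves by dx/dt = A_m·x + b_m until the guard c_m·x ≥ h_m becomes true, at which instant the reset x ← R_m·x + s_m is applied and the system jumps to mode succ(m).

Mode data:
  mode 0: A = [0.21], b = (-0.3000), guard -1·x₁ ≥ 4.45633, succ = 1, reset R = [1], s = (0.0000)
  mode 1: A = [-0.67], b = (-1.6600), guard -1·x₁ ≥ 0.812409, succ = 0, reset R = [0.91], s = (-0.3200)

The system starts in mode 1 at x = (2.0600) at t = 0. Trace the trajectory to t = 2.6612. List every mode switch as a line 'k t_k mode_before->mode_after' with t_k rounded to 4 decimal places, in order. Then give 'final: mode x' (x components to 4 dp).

1 1.4962 1->0
final: 0 -1.7489

Mode 1: guard c·x = 0.8124 hit at Δt = 1.4962 (t = 1.4962), x⁻ = (-0.8124) → reset → x⁺ = (-1.0593), jump to mode 0
Mode 0: flow for 1.1650 to horizon, guard not reached → x = (-1.7489)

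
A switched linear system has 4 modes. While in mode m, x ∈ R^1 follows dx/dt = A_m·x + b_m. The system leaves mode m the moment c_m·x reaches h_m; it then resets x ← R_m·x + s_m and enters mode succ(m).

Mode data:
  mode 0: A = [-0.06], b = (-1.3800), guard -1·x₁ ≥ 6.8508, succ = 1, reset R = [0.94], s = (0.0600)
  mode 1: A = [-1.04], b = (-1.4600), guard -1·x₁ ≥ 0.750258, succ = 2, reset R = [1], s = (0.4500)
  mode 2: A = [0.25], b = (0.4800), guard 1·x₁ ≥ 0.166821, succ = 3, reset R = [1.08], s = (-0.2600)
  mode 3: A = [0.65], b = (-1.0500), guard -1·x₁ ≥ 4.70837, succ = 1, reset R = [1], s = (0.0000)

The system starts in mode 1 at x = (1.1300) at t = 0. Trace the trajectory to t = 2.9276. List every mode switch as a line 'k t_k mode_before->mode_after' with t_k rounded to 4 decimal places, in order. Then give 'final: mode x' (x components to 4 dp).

Mode 1: guard c·x = 0.7503 hit at Δt = 1.3029 (t = 1.3029), x⁻ = (-0.7503) → reset → x⁺ = (-0.3003), jump to mode 2
Mode 2: guard c·x = 0.1668 hit at Δt = 1.0135 (t = 2.3164), x⁻ = (0.1668) → reset → x⁺ = (-0.0798), jump to mode 3
Mode 3: flow for 0.6112 to horizon, guard not reached → x = (-0.9067)

1 1.3029 1->2
2 2.3164 2->3
final: 3 -0.9067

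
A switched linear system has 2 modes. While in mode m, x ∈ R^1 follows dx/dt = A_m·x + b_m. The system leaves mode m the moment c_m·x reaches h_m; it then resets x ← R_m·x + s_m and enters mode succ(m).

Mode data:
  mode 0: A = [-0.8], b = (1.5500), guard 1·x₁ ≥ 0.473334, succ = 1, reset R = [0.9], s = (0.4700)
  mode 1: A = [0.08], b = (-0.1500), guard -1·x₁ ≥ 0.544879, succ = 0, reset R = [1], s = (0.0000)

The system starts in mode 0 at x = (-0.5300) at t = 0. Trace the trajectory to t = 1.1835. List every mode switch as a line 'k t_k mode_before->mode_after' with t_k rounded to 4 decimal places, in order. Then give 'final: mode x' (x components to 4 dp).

Mode 0: guard c·x = 0.4733 hit at Δt = 0.6524 (t = 0.6524), x⁻ = (0.4733) → reset → x⁺ = (0.8960), jump to mode 1
Mode 1: flow for 0.5311 to horizon, guard not reached → x = (0.8535)

1 0.6524 0->1
final: 1 0.8535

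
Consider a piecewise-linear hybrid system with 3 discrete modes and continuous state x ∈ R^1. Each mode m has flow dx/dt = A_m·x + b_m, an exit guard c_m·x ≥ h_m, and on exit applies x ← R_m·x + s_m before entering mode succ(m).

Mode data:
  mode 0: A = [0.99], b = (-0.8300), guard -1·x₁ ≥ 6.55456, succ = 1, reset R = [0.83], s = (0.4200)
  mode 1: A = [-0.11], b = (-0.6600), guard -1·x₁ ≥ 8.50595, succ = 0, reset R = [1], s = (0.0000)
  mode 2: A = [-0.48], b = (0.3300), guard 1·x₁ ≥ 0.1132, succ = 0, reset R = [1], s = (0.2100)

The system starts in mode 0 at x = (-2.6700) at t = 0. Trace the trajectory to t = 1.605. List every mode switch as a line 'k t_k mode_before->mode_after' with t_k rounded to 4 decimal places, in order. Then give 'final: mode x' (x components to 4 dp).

Mode 0: guard c·x = 6.5546 hit at Δt = 0.7529 (t = 0.7529), x⁻ = (-6.5546) → reset → x⁺ = (-5.0203), jump to mode 1
Mode 1: flow for 0.8521 to horizon, guard not reached → x = (-5.1079)

1 0.7529 0->1
final: 1 -5.1079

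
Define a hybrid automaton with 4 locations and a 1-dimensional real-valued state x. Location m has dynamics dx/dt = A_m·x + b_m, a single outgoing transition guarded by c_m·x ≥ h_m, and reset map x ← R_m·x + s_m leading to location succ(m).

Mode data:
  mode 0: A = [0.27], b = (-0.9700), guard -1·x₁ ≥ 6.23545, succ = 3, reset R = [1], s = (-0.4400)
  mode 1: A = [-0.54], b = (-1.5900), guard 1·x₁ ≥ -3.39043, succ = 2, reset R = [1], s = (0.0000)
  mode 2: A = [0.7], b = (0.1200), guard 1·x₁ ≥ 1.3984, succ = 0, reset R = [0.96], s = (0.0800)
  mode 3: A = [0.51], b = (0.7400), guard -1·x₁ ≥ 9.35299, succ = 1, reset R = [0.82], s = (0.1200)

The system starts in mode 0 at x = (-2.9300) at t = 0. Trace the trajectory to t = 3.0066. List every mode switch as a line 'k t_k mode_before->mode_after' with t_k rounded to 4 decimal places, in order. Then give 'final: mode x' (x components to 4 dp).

Mode 0: guard c·x = 6.2355 hit at Δt = 1.5184 (t = 1.5184), x⁻ = (-6.2354) → reset → x⁺ = (-6.6754), jump to mode 3
Mode 3: guard c·x = 9.3530 hit at Δt = 0.8113 (t = 2.3297), x⁻ = (-9.3530) → reset → x⁺ = (-7.5495), jump to mode 1
Mode 1: flow for 0.6769 to horizon, guard not reached → x = (-6.1395)

1 1.5184 0->3
2 2.3297 3->1
final: 1 -6.1395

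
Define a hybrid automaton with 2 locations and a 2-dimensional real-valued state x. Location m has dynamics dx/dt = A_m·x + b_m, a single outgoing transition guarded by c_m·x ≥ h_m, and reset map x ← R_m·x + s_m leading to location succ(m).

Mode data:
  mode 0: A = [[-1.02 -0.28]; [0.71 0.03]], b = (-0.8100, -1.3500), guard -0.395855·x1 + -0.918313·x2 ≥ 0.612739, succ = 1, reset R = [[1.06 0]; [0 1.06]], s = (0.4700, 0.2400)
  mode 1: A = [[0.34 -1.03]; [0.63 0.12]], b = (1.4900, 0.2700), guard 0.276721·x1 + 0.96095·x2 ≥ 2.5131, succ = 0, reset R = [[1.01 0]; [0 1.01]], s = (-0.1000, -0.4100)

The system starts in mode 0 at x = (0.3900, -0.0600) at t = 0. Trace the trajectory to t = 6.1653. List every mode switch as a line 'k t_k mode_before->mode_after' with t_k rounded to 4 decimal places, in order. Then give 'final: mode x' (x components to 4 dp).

1 0.4771 0->1
2 1.9581 1->0
3 3.9876 0->1
4 5.7338 1->0
final: 0 1.1142 1.4724

Mode 0: guard c·x = 0.6127 hit at Δt = 0.4771 (t = 0.4771), x⁻ = (-0.0272, -0.6555) → reset → x⁺ = (0.4412, -0.4549), jump to mode 1
Mode 1: guard c·x = 2.5131 hit at Δt = 1.4810 (t = 1.9581), x⁻ = (2.9493, 1.7659) → reset → x⁺ = (2.8787, 1.3736), jump to mode 0
Mode 0: guard c·x = 0.6127 hit at Δt = 2.0295 (t = 3.9876), x⁻ = (-0.4467, -0.4747) → reset → x⁺ = (-0.0035, -0.2632), jump to mode 1
Mode 1: guard c·x = 2.5131 hit at Δt = 1.7462 (t = 5.7338), x⁻ = (2.4755, 1.9024) → reset → x⁺ = (2.4003, 1.5114), jump to mode 0
Mode 0: flow for 0.4315 to horizon, guard not reached → x = (1.1142, 1.4724)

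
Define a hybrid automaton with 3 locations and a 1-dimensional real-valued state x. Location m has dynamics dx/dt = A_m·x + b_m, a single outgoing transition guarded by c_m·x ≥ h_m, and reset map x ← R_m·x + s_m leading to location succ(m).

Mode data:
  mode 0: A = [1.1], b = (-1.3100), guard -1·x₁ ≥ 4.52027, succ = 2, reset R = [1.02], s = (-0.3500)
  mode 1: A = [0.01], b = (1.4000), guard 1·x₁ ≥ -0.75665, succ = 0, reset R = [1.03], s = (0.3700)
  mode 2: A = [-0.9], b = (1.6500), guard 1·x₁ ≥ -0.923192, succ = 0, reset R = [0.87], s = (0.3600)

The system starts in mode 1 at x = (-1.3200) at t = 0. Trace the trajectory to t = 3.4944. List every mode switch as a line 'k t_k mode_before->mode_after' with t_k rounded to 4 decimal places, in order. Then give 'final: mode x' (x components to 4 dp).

1 0.4054 1->0
2 1.5620 0->2
3 2.5643 2->0
final: 0 -3.3548

Mode 1: guard c·x = -0.7567 hit at Δt = 0.4054 (t = 0.4054), x⁻ = (-0.7567) → reset → x⁺ = (-0.4093), jump to mode 0
Mode 0: guard c·x = 4.5203 hit at Δt = 1.1566 (t = 1.5620), x⁻ = (-4.5203) → reset → x⁺ = (-4.9607), jump to mode 2
Mode 2: guard c·x = -0.9232 hit at Δt = 1.0023 (t = 2.5643), x⁻ = (-0.9232) → reset → x⁺ = (-0.4432), jump to mode 0
Mode 0: flow for 0.9301 to horizon, guard not reached → x = (-3.3548)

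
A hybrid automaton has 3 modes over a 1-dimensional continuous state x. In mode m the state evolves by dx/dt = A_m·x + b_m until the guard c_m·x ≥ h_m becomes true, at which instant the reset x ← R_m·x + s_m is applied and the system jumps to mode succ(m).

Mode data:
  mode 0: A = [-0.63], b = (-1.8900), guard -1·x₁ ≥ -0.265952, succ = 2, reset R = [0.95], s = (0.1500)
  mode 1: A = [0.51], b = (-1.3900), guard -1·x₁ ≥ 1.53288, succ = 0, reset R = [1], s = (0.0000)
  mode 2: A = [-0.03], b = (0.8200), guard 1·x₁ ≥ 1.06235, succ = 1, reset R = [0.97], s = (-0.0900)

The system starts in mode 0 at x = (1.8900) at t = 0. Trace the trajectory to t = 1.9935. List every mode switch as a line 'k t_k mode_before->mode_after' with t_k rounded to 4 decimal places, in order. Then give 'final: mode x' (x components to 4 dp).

Mode 0: guard c·x = -0.2660 hit at Δt = 0.6407 (t = 0.6407), x⁻ = (0.2660) → reset → x⁺ = (0.4027), jump to mode 2
Mode 2: guard c·x = 1.0623 hit at Δt = 0.8267 (t = 1.4674), x⁻ = (1.0623) → reset → x⁺ = (0.9405), jump to mode 1
Mode 1: flow for 0.5261 to horizon, guard not reached → x = (0.3911)

1 0.6407 0->2
2 1.4674 2->1
final: 1 0.3911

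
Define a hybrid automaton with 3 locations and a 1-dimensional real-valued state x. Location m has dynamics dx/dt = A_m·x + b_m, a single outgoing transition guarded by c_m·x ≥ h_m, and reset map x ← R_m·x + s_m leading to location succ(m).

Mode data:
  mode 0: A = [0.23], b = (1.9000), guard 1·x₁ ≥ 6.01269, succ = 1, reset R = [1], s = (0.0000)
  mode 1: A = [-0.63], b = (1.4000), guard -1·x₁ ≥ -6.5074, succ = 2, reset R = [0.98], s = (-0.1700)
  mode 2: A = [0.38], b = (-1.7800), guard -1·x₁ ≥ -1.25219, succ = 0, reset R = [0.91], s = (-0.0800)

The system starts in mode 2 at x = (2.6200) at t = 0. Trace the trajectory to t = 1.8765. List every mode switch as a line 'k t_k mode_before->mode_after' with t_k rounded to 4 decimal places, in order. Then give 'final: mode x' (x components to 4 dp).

Mode 2: guard c·x = -1.2522 hit at Δt = 1.3379 (t = 1.3379), x⁻ = (1.2522) → reset → x⁺ = (1.0595), jump to mode 0
Mode 0: flow for 0.5386 to horizon, guard not reached → x = (2.2886)

1 1.3379 2->0
final: 0 2.2886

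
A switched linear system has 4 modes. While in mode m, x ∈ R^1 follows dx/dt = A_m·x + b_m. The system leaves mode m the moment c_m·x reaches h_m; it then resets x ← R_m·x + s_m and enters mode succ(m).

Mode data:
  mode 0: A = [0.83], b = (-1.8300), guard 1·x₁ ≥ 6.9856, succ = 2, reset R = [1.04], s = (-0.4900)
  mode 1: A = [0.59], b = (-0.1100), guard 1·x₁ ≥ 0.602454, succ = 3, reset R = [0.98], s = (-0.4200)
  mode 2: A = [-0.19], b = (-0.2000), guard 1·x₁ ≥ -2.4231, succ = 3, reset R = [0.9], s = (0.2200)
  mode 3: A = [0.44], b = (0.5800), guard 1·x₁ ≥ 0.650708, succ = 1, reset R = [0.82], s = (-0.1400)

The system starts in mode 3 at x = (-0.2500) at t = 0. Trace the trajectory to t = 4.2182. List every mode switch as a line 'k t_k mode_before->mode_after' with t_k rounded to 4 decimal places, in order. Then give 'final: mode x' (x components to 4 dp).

1 1.3898 3->1
2 2.5717 1->3
3 3.2073 3->1
final: 1 0.5625

Mode 3: guard c·x = 0.6507 hit at Δt = 1.3898 (t = 1.3898), x⁻ = (0.6507) → reset → x⁺ = (0.3936), jump to mode 1
Mode 1: guard c·x = 0.6025 hit at Δt = 1.1819 (t = 2.5717), x⁻ = (0.6025) → reset → x⁺ = (0.1704), jump to mode 3
Mode 3: guard c·x = 0.6507 hit at Δt = 0.6356 (t = 3.2073), x⁻ = (0.6507) → reset → x⁺ = (0.3936), jump to mode 1
Mode 1: flow for 1.0109 to horizon, guard not reached → x = (0.5625)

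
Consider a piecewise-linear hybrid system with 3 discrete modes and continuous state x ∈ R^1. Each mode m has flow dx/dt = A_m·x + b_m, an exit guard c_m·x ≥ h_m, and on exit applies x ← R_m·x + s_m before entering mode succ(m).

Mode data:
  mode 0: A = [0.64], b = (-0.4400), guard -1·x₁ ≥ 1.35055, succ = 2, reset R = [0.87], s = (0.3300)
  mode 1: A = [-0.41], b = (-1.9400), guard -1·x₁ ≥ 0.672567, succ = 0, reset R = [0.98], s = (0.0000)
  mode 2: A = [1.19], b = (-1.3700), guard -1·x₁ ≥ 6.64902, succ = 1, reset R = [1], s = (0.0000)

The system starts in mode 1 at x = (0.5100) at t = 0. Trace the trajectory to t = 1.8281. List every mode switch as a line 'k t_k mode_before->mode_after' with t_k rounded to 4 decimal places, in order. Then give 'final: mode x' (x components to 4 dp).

Mode 1: guard c·x = 0.6726 hit at Δt = 0.6236 (t = 0.6236), x⁻ = (-0.6726) → reset → x⁺ = (-0.6591), jump to mode 0
Mode 0: guard c·x = 1.3505 hit at Δt = 0.6475 (t = 1.2711), x⁻ = (-1.3505) → reset → x⁺ = (-0.8450), jump to mode 2
Mode 2: flow for 0.5570 to horizon, guard not reached → x = (-2.7220)

1 0.6236 1->0
2 1.2711 0->2
final: 2 -2.7220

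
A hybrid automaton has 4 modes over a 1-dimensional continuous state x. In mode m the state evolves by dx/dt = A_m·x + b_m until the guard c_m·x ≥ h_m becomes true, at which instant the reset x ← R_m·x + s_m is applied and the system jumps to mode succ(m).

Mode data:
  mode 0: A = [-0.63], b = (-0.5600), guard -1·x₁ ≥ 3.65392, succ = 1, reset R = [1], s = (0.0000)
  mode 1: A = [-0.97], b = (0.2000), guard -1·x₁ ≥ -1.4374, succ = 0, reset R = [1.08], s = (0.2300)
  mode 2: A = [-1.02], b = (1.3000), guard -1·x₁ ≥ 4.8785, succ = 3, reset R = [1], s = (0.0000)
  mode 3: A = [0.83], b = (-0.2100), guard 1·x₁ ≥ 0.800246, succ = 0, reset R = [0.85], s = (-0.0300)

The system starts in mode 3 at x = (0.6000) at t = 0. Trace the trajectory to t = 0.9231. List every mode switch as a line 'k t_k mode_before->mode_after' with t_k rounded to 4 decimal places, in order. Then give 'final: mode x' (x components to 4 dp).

Mode 3: guard c·x = 0.8002 hit at Δt = 0.5489 (t = 0.5489), x⁻ = (0.8002) → reset → x⁺ = (0.6502), jump to mode 0
Mode 0: flow for 0.3742 to horizon, guard not reached → x = (0.3270)

1 0.5489 3->0
final: 0 0.3270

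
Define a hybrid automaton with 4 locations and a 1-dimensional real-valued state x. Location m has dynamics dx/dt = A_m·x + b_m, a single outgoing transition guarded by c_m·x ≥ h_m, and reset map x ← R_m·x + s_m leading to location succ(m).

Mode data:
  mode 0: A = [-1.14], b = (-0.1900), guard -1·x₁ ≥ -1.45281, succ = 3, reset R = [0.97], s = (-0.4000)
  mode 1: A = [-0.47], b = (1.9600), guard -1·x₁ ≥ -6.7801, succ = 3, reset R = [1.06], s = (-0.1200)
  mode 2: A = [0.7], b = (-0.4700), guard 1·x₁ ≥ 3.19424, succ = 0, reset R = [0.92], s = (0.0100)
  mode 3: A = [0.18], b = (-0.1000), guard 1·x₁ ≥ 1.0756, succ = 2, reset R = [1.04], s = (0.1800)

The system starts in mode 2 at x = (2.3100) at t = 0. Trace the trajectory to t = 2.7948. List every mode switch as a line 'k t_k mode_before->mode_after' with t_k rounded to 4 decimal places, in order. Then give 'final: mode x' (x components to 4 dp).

1 0.6165 2->0
2 1.1904 0->3
3 1.9490 3->2
final: 2 1.8052

Mode 2: guard c·x = 3.1942 hit at Δt = 0.6165 (t = 0.6165), x⁻ = (3.1942) → reset → x⁺ = (2.9487), jump to mode 0
Mode 0: guard c·x = -1.4528 hit at Δt = 0.5739 (t = 1.1904), x⁻ = (1.4528) → reset → x⁺ = (1.0092), jump to mode 3
Mode 3: guard c·x = 1.0756 hit at Δt = 0.7586 (t = 1.9490), x⁻ = (1.0756) → reset → x⁺ = (1.2986), jump to mode 2
Mode 2: flow for 0.8458 to horizon, guard not reached → x = (1.8052)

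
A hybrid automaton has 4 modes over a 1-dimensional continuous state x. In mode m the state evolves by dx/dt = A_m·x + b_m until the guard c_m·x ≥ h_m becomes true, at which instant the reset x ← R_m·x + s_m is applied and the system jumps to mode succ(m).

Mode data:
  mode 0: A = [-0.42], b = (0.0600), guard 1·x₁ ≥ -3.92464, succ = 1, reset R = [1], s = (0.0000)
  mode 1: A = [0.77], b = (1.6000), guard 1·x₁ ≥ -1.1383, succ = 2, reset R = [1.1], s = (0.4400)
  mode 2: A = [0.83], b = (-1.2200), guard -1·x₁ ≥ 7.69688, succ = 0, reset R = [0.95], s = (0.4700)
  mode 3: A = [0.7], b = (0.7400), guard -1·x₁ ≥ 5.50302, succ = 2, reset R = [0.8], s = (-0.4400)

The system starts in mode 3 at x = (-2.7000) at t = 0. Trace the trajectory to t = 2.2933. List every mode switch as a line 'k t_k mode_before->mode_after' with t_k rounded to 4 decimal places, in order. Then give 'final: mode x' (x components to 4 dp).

1 1.4222 3->2
2 1.8717 2->0
final: 0 -5.7085

Mode 3: guard c·x = 5.5030 hit at Δt = 1.4222 (t = 1.4222), x⁻ = (-5.5030) → reset → x⁺ = (-4.8424), jump to mode 2
Mode 2: guard c·x = 7.6969 hit at Δt = 0.4495 (t = 1.8717), x⁻ = (-7.6969) → reset → x⁺ = (-6.8420), jump to mode 0
Mode 0: flow for 0.4216 to horizon, guard not reached → x = (-5.7085)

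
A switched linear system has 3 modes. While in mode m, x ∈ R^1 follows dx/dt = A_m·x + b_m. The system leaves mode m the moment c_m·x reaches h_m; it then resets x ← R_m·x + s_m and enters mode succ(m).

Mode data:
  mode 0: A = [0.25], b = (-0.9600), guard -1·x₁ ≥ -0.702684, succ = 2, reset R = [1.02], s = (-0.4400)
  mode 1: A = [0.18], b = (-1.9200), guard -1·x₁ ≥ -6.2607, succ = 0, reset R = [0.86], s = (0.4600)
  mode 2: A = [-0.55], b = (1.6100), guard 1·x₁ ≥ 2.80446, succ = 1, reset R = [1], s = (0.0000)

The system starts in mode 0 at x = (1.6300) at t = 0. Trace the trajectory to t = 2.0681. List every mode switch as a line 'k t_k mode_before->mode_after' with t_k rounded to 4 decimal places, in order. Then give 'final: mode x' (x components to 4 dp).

1 1.4015 0->2
final: 2 1.0903

Mode 0: guard c·x = -0.7027 hit at Δt = 1.4015 (t = 1.4015), x⁻ = (0.7027) → reset → x⁺ = (0.2767), jump to mode 2
Mode 2: flow for 0.6666 to horizon, guard not reached → x = (1.0903)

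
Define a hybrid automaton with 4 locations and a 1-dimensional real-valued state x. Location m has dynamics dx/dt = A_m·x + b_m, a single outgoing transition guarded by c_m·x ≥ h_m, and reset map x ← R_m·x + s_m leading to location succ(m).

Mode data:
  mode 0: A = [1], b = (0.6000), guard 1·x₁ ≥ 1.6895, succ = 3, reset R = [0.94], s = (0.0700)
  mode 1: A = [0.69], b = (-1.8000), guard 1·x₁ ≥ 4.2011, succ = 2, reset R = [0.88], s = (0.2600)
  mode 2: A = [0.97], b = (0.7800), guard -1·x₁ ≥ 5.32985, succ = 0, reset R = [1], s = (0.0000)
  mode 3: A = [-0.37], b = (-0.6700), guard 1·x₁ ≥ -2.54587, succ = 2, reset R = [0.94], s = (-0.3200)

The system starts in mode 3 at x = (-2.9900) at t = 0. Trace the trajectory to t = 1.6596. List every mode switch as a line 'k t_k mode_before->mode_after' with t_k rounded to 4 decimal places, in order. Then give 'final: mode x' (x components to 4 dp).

Mode 3: guard c·x = -2.5459 hit at Δt = 1.2774 (t = 1.2774), x⁻ = (-2.5459) → reset → x⁺ = (-2.7131), jump to mode 2
Mode 2: flow for 0.3822 to horizon, guard not reached → x = (-3.5699)

1 1.2774 3->2
final: 2 -3.5699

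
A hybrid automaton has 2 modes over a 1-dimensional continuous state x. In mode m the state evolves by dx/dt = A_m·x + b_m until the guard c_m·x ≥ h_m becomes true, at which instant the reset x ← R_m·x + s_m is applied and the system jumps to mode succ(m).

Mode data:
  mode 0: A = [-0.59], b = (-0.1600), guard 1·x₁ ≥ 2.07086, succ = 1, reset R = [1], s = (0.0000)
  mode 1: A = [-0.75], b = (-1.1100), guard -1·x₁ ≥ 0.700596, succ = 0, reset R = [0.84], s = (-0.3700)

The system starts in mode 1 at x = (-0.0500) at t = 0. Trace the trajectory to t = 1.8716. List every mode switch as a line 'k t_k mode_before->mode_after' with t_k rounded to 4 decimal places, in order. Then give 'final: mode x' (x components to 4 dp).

1 0.8092 1->0
final: 0 -0.6384

Mode 1: guard c·x = 0.7006 hit at Δt = 0.8092 (t = 0.8092), x⁻ = (-0.7006) → reset → x⁺ = (-0.9585), jump to mode 0
Mode 0: flow for 1.0624 to horizon, guard not reached → x = (-0.6384)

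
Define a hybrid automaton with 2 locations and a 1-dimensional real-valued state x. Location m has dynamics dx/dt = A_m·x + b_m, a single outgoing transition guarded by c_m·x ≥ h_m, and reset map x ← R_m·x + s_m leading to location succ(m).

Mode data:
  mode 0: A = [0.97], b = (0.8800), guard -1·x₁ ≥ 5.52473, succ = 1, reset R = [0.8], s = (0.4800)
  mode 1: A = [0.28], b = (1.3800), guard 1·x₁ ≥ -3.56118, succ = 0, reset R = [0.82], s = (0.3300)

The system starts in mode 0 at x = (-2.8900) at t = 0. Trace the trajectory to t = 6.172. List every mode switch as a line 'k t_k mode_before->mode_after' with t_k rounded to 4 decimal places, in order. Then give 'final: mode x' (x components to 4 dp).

1 0.8715 0->1
2 2.0293 1->0
3 3.0698 0->1
4 4.2276 1->0
5 5.2681 0->1
final: 1 -3.6550

Mode 0: guard c·x = 5.5247 hit at Δt = 0.8715 (t = 0.8715), x⁻ = (-5.5247) → reset → x⁺ = (-3.9398), jump to mode 1
Mode 1: guard c·x = -3.5612 hit at Δt = 1.1578 (t = 2.0293), x⁻ = (-3.5612) → reset → x⁺ = (-2.5902), jump to mode 0
Mode 0: guard c·x = 5.5247 hit at Δt = 1.0405 (t = 3.0698), x⁻ = (-5.5247) → reset → x⁺ = (-3.9398), jump to mode 1
Mode 1: guard c·x = -3.5612 hit at Δt = 1.1578 (t = 4.2276), x⁻ = (-3.5612) → reset → x⁺ = (-2.5902), jump to mode 0
Mode 0: guard c·x = 5.5247 hit at Δt = 1.0405 (t = 5.2681), x⁻ = (-5.5247) → reset → x⁺ = (-3.9398), jump to mode 1
Mode 1: flow for 0.9039 to horizon, guard not reached → x = (-3.6550)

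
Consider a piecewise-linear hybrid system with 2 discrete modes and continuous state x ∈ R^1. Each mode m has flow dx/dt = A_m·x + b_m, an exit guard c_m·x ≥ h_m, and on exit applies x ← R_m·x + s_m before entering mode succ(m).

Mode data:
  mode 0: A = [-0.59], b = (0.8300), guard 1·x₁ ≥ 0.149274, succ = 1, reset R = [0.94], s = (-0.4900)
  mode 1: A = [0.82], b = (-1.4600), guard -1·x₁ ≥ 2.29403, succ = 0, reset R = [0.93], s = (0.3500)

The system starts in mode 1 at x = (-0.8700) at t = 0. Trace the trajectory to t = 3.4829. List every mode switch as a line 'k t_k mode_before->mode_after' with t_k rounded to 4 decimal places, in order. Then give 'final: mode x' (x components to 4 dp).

Mode 1: guard c·x = 2.2940 hit at Δt = 0.5244 (t = 0.5244), x⁻ = (-2.2940) → reset → x⁺ = (-1.7834), jump to mode 0
Mode 0: guard c·x = 0.1493 hit at Δt = 1.5779 (t = 2.1023), x⁻ = (0.1493) → reset → x⁺ = (-0.3497), jump to mode 1
Mode 1: guard c·x = 2.2940 hit at Δt = 0.7909 (t = 2.8932), x⁻ = (-2.2940) → reset → x⁺ = (-1.7834), jump to mode 0
Mode 0: flow for 0.5897 to horizon, guard not reached → x = (-0.8460)

1 0.5244 1->0
2 2.1023 0->1
3 2.8932 1->0
final: 0 -0.8460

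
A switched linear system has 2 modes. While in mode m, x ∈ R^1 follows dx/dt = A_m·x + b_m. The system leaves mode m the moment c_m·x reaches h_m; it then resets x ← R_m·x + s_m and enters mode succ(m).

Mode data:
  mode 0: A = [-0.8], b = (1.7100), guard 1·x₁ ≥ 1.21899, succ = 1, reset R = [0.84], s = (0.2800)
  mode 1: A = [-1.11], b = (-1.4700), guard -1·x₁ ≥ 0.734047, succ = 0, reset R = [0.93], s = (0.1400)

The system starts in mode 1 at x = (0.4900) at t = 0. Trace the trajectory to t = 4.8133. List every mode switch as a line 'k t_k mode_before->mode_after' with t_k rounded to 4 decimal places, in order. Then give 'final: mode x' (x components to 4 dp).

1 1.0116 1->0
2 2.3502 0->1
3 3.6957 1->0
final: 0 1.0414

Mode 1: guard c·x = 0.7340 hit at Δt = 1.0116 (t = 1.0116), x⁻ = (-0.7340) → reset → x⁺ = (-0.5427), jump to mode 0
Mode 0: guard c·x = 1.2190 hit at Δt = 1.3386 (t = 2.3502), x⁻ = (1.2190) → reset → x⁺ = (1.3040), jump to mode 1
Mode 1: guard c·x = 0.7340 hit at Δt = 1.3455 (t = 3.6957), x⁻ = (-0.7340) → reset → x⁺ = (-0.5427), jump to mode 0
Mode 0: flow for 1.1176 to horizon, guard not reached → x = (1.0414)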